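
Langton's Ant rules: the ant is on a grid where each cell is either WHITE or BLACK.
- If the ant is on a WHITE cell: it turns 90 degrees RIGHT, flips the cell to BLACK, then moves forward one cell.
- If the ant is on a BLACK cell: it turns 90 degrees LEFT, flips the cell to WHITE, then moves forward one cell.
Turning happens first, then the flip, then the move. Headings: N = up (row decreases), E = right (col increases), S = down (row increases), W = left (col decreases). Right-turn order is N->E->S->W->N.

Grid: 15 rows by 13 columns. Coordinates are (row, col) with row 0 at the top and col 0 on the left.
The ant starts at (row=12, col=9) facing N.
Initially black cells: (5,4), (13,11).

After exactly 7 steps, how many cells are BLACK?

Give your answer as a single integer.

Answer: 7

Derivation:
Step 1: on WHITE (12,9): turn R to E, flip to black, move to (12,10). |black|=3
Step 2: on WHITE (12,10): turn R to S, flip to black, move to (13,10). |black|=4
Step 3: on WHITE (13,10): turn R to W, flip to black, move to (13,9). |black|=5
Step 4: on WHITE (13,9): turn R to N, flip to black, move to (12,9). |black|=6
Step 5: on BLACK (12,9): turn L to W, flip to white, move to (12,8). |black|=5
Step 6: on WHITE (12,8): turn R to N, flip to black, move to (11,8). |black|=6
Step 7: on WHITE (11,8): turn R to E, flip to black, move to (11,9). |black|=7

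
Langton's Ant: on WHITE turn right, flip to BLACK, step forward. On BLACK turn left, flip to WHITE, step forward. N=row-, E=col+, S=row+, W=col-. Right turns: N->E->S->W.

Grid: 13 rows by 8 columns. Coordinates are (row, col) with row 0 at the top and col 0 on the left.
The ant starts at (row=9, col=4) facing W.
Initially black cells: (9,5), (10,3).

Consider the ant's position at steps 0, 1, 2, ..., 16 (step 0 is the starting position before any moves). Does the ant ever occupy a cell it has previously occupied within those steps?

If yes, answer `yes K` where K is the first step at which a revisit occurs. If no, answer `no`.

Answer: yes 7

Derivation:
Step 1: on WHITE (9,4): turn R to N, flip to black, move to (8,4). |black|=3 — new cell
Step 2: on WHITE (8,4): turn R to E, flip to black, move to (8,5). |black|=4 — new cell
Step 3: on WHITE (8,5): turn R to S, flip to black, move to (9,5). |black|=5 — new cell
Step 4: on BLACK (9,5): turn L to E, flip to white, move to (9,6). |black|=4 — new cell
Step 5: on WHITE (9,6): turn R to S, flip to black, move to (10,6). |black|=5 — new cell
Step 6: on WHITE (10,6): turn R to W, flip to black, move to (10,5). |black|=6 — new cell
Step 7: on WHITE (10,5): turn R to N, flip to black, move to (9,5). |black|=7 — REVISIT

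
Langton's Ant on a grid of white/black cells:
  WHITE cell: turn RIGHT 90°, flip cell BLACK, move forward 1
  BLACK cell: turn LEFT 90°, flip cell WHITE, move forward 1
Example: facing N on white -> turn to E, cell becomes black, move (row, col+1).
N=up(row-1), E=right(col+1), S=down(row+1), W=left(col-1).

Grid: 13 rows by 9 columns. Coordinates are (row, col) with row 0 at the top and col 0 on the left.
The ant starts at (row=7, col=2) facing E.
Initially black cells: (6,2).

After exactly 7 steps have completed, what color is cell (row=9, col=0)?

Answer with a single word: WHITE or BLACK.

Step 1: on WHITE (7,2): turn R to S, flip to black, move to (8,2). |black|=2
Step 2: on WHITE (8,2): turn R to W, flip to black, move to (8,1). |black|=3
Step 3: on WHITE (8,1): turn R to N, flip to black, move to (7,1). |black|=4
Step 4: on WHITE (7,1): turn R to E, flip to black, move to (7,2). |black|=5
Step 5: on BLACK (7,2): turn L to N, flip to white, move to (6,2). |black|=4
Step 6: on BLACK (6,2): turn L to W, flip to white, move to (6,1). |black|=3
Step 7: on WHITE (6,1): turn R to N, flip to black, move to (5,1). |black|=4

Answer: WHITE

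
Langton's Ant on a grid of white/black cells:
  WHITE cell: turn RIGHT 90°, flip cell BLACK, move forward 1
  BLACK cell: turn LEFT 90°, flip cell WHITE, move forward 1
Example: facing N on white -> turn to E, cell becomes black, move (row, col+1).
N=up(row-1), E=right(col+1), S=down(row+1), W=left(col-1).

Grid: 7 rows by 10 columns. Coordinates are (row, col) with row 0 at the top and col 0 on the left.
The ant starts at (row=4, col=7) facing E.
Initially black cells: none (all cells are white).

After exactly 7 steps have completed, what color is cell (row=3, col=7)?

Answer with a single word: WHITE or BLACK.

Answer: BLACK

Derivation:
Step 1: on WHITE (4,7): turn R to S, flip to black, move to (5,7). |black|=1
Step 2: on WHITE (5,7): turn R to W, flip to black, move to (5,6). |black|=2
Step 3: on WHITE (5,6): turn R to N, flip to black, move to (4,6). |black|=3
Step 4: on WHITE (4,6): turn R to E, flip to black, move to (4,7). |black|=4
Step 5: on BLACK (4,7): turn L to N, flip to white, move to (3,7). |black|=3
Step 6: on WHITE (3,7): turn R to E, flip to black, move to (3,8). |black|=4
Step 7: on WHITE (3,8): turn R to S, flip to black, move to (4,8). |black|=5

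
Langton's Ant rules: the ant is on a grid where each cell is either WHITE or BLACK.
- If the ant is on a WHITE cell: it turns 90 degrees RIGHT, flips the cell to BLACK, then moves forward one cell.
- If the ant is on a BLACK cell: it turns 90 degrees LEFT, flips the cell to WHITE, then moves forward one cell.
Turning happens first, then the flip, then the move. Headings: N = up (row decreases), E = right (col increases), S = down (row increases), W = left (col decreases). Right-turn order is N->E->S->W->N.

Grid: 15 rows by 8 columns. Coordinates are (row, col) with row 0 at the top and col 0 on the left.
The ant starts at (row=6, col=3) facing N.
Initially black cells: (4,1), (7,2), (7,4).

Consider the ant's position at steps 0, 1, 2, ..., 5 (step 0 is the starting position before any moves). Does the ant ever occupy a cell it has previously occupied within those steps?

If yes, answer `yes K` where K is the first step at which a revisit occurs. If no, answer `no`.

Step 1: on WHITE (6,3): turn R to E, flip to black, move to (6,4). |black|=4 — new cell
Step 2: on WHITE (6,4): turn R to S, flip to black, move to (7,4). |black|=5 — new cell
Step 3: on BLACK (7,4): turn L to E, flip to white, move to (7,5). |black|=4 — new cell
Step 4: on WHITE (7,5): turn R to S, flip to black, move to (8,5). |black|=5 — new cell
Step 5: on WHITE (8,5): turn R to W, flip to black, move to (8,4). |black|=6 — new cell
No revisit within 5 steps.

Answer: no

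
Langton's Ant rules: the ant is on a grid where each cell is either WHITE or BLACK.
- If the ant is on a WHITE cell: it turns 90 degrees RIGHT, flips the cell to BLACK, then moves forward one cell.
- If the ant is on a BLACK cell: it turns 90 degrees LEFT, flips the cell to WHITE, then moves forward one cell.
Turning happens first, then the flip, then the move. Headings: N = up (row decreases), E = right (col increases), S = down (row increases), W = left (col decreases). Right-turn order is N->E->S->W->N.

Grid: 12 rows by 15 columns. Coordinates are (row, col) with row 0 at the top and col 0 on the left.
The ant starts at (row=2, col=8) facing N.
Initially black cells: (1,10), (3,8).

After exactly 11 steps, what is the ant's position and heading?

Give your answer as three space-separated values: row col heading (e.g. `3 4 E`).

Answer: 5 8 W

Derivation:
Step 1: on WHITE (2,8): turn R to E, flip to black, move to (2,9). |black|=3
Step 2: on WHITE (2,9): turn R to S, flip to black, move to (3,9). |black|=4
Step 3: on WHITE (3,9): turn R to W, flip to black, move to (3,8). |black|=5
Step 4: on BLACK (3,8): turn L to S, flip to white, move to (4,8). |black|=4
Step 5: on WHITE (4,8): turn R to W, flip to black, move to (4,7). |black|=5
Step 6: on WHITE (4,7): turn R to N, flip to black, move to (3,7). |black|=6
Step 7: on WHITE (3,7): turn R to E, flip to black, move to (3,8). |black|=7
Step 8: on WHITE (3,8): turn R to S, flip to black, move to (4,8). |black|=8
Step 9: on BLACK (4,8): turn L to E, flip to white, move to (4,9). |black|=7
Step 10: on WHITE (4,9): turn R to S, flip to black, move to (5,9). |black|=8
Step 11: on WHITE (5,9): turn R to W, flip to black, move to (5,8). |black|=9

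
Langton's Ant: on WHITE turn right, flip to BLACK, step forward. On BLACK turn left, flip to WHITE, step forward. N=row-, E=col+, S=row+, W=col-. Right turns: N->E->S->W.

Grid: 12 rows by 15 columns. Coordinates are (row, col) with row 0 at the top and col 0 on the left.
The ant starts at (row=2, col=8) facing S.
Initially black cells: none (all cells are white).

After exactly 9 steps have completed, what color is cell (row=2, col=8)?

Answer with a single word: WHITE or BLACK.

Step 1: on WHITE (2,8): turn R to W, flip to black, move to (2,7). |black|=1
Step 2: on WHITE (2,7): turn R to N, flip to black, move to (1,7). |black|=2
Step 3: on WHITE (1,7): turn R to E, flip to black, move to (1,8). |black|=3
Step 4: on WHITE (1,8): turn R to S, flip to black, move to (2,8). |black|=4
Step 5: on BLACK (2,8): turn L to E, flip to white, move to (2,9). |black|=3
Step 6: on WHITE (2,9): turn R to S, flip to black, move to (3,9). |black|=4
Step 7: on WHITE (3,9): turn R to W, flip to black, move to (3,8). |black|=5
Step 8: on WHITE (3,8): turn R to N, flip to black, move to (2,8). |black|=6
Step 9: on WHITE (2,8): turn R to E, flip to black, move to (2,9). |black|=7

Answer: BLACK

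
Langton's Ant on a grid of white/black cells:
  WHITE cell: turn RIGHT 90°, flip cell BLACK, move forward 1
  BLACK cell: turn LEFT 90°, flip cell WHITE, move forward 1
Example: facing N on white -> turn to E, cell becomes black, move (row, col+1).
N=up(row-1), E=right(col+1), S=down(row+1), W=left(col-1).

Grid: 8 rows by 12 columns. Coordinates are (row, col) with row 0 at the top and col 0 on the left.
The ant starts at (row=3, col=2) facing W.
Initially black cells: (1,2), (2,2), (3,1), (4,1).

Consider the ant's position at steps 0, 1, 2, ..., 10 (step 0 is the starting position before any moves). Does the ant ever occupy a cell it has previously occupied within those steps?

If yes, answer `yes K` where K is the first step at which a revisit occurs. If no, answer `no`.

Answer: yes 8

Derivation:
Step 1: on WHITE (3,2): turn R to N, flip to black, move to (2,2). |black|=5 — new cell
Step 2: on BLACK (2,2): turn L to W, flip to white, move to (2,1). |black|=4 — new cell
Step 3: on WHITE (2,1): turn R to N, flip to black, move to (1,1). |black|=5 — new cell
Step 4: on WHITE (1,1): turn R to E, flip to black, move to (1,2). |black|=6 — new cell
Step 5: on BLACK (1,2): turn L to N, flip to white, move to (0,2). |black|=5 — new cell
Step 6: on WHITE (0,2): turn R to E, flip to black, move to (0,3). |black|=6 — new cell
Step 7: on WHITE (0,3): turn R to S, flip to black, move to (1,3). |black|=7 — new cell
Step 8: on WHITE (1,3): turn R to W, flip to black, move to (1,2). |black|=8 — REVISIT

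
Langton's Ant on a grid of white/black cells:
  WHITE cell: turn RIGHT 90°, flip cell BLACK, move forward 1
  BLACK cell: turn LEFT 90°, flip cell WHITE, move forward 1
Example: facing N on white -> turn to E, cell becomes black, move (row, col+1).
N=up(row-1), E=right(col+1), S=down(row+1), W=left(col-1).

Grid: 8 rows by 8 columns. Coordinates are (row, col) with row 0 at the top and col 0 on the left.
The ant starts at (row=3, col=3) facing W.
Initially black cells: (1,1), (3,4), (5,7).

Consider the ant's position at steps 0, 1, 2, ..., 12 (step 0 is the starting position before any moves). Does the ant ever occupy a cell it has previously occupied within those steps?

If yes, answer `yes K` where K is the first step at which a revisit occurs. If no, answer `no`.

Answer: yes 7

Derivation:
Step 1: on WHITE (3,3): turn R to N, flip to black, move to (2,3). |black|=4 — new cell
Step 2: on WHITE (2,3): turn R to E, flip to black, move to (2,4). |black|=5 — new cell
Step 3: on WHITE (2,4): turn R to S, flip to black, move to (3,4). |black|=6 — new cell
Step 4: on BLACK (3,4): turn L to E, flip to white, move to (3,5). |black|=5 — new cell
Step 5: on WHITE (3,5): turn R to S, flip to black, move to (4,5). |black|=6 — new cell
Step 6: on WHITE (4,5): turn R to W, flip to black, move to (4,4). |black|=7 — new cell
Step 7: on WHITE (4,4): turn R to N, flip to black, move to (3,4). |black|=8 — REVISIT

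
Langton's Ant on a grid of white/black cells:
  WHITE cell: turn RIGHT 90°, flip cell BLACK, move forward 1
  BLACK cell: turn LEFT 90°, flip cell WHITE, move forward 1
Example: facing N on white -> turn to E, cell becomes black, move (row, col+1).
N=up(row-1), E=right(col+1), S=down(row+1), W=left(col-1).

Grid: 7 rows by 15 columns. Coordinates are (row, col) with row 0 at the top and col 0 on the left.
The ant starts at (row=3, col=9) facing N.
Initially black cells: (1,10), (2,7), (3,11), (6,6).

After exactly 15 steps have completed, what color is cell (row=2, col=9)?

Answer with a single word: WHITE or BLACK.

Answer: BLACK

Derivation:
Step 1: on WHITE (3,9): turn R to E, flip to black, move to (3,10). |black|=5
Step 2: on WHITE (3,10): turn R to S, flip to black, move to (4,10). |black|=6
Step 3: on WHITE (4,10): turn R to W, flip to black, move to (4,9). |black|=7
Step 4: on WHITE (4,9): turn R to N, flip to black, move to (3,9). |black|=8
Step 5: on BLACK (3,9): turn L to W, flip to white, move to (3,8). |black|=7
Step 6: on WHITE (3,8): turn R to N, flip to black, move to (2,8). |black|=8
Step 7: on WHITE (2,8): turn R to E, flip to black, move to (2,9). |black|=9
Step 8: on WHITE (2,9): turn R to S, flip to black, move to (3,9). |black|=10
Step 9: on WHITE (3,9): turn R to W, flip to black, move to (3,8). |black|=11
Step 10: on BLACK (3,8): turn L to S, flip to white, move to (4,8). |black|=10
Step 11: on WHITE (4,8): turn R to W, flip to black, move to (4,7). |black|=11
Step 12: on WHITE (4,7): turn R to N, flip to black, move to (3,7). |black|=12
Step 13: on WHITE (3,7): turn R to E, flip to black, move to (3,8). |black|=13
Step 14: on WHITE (3,8): turn R to S, flip to black, move to (4,8). |black|=14
Step 15: on BLACK (4,8): turn L to E, flip to white, move to (4,9). |black|=13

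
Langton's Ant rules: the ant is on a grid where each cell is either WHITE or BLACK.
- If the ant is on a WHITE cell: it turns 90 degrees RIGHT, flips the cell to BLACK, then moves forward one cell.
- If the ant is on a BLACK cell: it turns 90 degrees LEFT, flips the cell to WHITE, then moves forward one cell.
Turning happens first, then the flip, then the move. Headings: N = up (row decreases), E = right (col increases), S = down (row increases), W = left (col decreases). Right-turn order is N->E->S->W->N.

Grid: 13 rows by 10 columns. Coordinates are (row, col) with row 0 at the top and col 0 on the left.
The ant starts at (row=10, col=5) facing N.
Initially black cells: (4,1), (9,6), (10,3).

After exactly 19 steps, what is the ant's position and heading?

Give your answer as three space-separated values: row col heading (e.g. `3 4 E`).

Step 1: on WHITE (10,5): turn R to E, flip to black, move to (10,6). |black|=4
Step 2: on WHITE (10,6): turn R to S, flip to black, move to (11,6). |black|=5
Step 3: on WHITE (11,6): turn R to W, flip to black, move to (11,5). |black|=6
Step 4: on WHITE (11,5): turn R to N, flip to black, move to (10,5). |black|=7
Step 5: on BLACK (10,5): turn L to W, flip to white, move to (10,4). |black|=6
Step 6: on WHITE (10,4): turn R to N, flip to black, move to (9,4). |black|=7
Step 7: on WHITE (9,4): turn R to E, flip to black, move to (9,5). |black|=8
Step 8: on WHITE (9,5): turn R to S, flip to black, move to (10,5). |black|=9
Step 9: on WHITE (10,5): turn R to W, flip to black, move to (10,4). |black|=10
Step 10: on BLACK (10,4): turn L to S, flip to white, move to (11,4). |black|=9
Step 11: on WHITE (11,4): turn R to W, flip to black, move to (11,3). |black|=10
Step 12: on WHITE (11,3): turn R to N, flip to black, move to (10,3). |black|=11
Step 13: on BLACK (10,3): turn L to W, flip to white, move to (10,2). |black|=10
Step 14: on WHITE (10,2): turn R to N, flip to black, move to (9,2). |black|=11
Step 15: on WHITE (9,2): turn R to E, flip to black, move to (9,3). |black|=12
Step 16: on WHITE (9,3): turn R to S, flip to black, move to (10,3). |black|=13
Step 17: on WHITE (10,3): turn R to W, flip to black, move to (10,2). |black|=14
Step 18: on BLACK (10,2): turn L to S, flip to white, move to (11,2). |black|=13
Step 19: on WHITE (11,2): turn R to W, flip to black, move to (11,1). |black|=14

Answer: 11 1 W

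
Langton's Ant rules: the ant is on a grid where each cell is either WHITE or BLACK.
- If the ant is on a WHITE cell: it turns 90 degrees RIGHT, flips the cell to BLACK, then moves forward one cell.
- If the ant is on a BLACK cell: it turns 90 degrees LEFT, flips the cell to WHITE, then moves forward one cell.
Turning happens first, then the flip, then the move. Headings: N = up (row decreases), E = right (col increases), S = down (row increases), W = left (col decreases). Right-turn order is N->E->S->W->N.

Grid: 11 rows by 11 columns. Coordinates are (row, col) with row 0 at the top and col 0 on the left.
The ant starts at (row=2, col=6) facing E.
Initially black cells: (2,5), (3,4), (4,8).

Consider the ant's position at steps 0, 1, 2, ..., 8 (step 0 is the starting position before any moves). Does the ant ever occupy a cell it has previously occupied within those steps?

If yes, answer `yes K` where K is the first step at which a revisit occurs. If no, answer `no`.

Step 1: on WHITE (2,6): turn R to S, flip to black, move to (3,6). |black|=4 — new cell
Step 2: on WHITE (3,6): turn R to W, flip to black, move to (3,5). |black|=5 — new cell
Step 3: on WHITE (3,5): turn R to N, flip to black, move to (2,5). |black|=6 — new cell
Step 4: on BLACK (2,5): turn L to W, flip to white, move to (2,4). |black|=5 — new cell
Step 5: on WHITE (2,4): turn R to N, flip to black, move to (1,4). |black|=6 — new cell
Step 6: on WHITE (1,4): turn R to E, flip to black, move to (1,5). |black|=7 — new cell
Step 7: on WHITE (1,5): turn R to S, flip to black, move to (2,5). |black|=8 — REVISIT

Answer: yes 7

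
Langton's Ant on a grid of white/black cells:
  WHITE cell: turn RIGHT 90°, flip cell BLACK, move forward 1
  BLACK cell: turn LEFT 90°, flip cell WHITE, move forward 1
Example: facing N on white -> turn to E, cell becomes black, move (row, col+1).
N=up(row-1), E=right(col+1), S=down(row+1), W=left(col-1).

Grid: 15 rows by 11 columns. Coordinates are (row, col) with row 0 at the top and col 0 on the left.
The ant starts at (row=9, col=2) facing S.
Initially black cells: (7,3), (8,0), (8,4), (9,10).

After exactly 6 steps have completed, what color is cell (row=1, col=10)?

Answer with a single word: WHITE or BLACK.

Answer: WHITE

Derivation:
Step 1: on WHITE (9,2): turn R to W, flip to black, move to (9,1). |black|=5
Step 2: on WHITE (9,1): turn R to N, flip to black, move to (8,1). |black|=6
Step 3: on WHITE (8,1): turn R to E, flip to black, move to (8,2). |black|=7
Step 4: on WHITE (8,2): turn R to S, flip to black, move to (9,2). |black|=8
Step 5: on BLACK (9,2): turn L to E, flip to white, move to (9,3). |black|=7
Step 6: on WHITE (9,3): turn R to S, flip to black, move to (10,3). |black|=8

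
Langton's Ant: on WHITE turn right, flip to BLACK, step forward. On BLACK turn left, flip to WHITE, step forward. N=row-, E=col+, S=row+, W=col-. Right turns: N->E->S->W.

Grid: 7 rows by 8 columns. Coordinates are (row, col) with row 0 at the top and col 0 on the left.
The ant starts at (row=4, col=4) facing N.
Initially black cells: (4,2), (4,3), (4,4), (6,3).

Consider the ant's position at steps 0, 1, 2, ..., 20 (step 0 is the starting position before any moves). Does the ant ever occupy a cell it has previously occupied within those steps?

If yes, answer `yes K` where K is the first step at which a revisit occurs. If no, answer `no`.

Answer: yes 8

Derivation:
Step 1: on BLACK (4,4): turn L to W, flip to white, move to (4,3). |black|=3 — new cell
Step 2: on BLACK (4,3): turn L to S, flip to white, move to (5,3). |black|=2 — new cell
Step 3: on WHITE (5,3): turn R to W, flip to black, move to (5,2). |black|=3 — new cell
Step 4: on WHITE (5,2): turn R to N, flip to black, move to (4,2). |black|=4 — new cell
Step 5: on BLACK (4,2): turn L to W, flip to white, move to (4,1). |black|=3 — new cell
Step 6: on WHITE (4,1): turn R to N, flip to black, move to (3,1). |black|=4 — new cell
Step 7: on WHITE (3,1): turn R to E, flip to black, move to (3,2). |black|=5 — new cell
Step 8: on WHITE (3,2): turn R to S, flip to black, move to (4,2). |black|=6 — REVISIT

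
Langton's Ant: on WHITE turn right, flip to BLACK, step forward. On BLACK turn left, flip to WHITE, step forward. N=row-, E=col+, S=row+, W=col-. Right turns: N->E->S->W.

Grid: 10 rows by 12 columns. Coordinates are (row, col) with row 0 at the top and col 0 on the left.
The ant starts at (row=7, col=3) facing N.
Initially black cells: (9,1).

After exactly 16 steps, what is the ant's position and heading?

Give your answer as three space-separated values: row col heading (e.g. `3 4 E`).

Answer: 7 3 N

Derivation:
Step 1: on WHITE (7,3): turn R to E, flip to black, move to (7,4). |black|=2
Step 2: on WHITE (7,4): turn R to S, flip to black, move to (8,4). |black|=3
Step 3: on WHITE (8,4): turn R to W, flip to black, move to (8,3). |black|=4
Step 4: on WHITE (8,3): turn R to N, flip to black, move to (7,3). |black|=5
Step 5: on BLACK (7,3): turn L to W, flip to white, move to (7,2). |black|=4
Step 6: on WHITE (7,2): turn R to N, flip to black, move to (6,2). |black|=5
Step 7: on WHITE (6,2): turn R to E, flip to black, move to (6,3). |black|=6
Step 8: on WHITE (6,3): turn R to S, flip to black, move to (7,3). |black|=7
Step 9: on WHITE (7,3): turn R to W, flip to black, move to (7,2). |black|=8
Step 10: on BLACK (7,2): turn L to S, flip to white, move to (8,2). |black|=7
Step 11: on WHITE (8,2): turn R to W, flip to black, move to (8,1). |black|=8
Step 12: on WHITE (8,1): turn R to N, flip to black, move to (7,1). |black|=9
Step 13: on WHITE (7,1): turn R to E, flip to black, move to (7,2). |black|=10
Step 14: on WHITE (7,2): turn R to S, flip to black, move to (8,2). |black|=11
Step 15: on BLACK (8,2): turn L to E, flip to white, move to (8,3). |black|=10
Step 16: on BLACK (8,3): turn L to N, flip to white, move to (7,3). |black|=9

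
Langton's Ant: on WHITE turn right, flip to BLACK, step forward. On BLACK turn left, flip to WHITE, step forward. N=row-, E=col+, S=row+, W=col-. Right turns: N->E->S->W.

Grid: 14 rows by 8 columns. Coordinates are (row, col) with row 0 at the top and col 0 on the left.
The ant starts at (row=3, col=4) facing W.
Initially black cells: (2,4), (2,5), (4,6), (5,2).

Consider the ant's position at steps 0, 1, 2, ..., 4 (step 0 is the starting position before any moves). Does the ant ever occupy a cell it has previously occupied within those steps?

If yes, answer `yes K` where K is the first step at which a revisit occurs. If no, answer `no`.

Step 1: on WHITE (3,4): turn R to N, flip to black, move to (2,4). |black|=5 — new cell
Step 2: on BLACK (2,4): turn L to W, flip to white, move to (2,3). |black|=4 — new cell
Step 3: on WHITE (2,3): turn R to N, flip to black, move to (1,3). |black|=5 — new cell
Step 4: on WHITE (1,3): turn R to E, flip to black, move to (1,4). |black|=6 — new cell
No revisit within 4 steps.

Answer: no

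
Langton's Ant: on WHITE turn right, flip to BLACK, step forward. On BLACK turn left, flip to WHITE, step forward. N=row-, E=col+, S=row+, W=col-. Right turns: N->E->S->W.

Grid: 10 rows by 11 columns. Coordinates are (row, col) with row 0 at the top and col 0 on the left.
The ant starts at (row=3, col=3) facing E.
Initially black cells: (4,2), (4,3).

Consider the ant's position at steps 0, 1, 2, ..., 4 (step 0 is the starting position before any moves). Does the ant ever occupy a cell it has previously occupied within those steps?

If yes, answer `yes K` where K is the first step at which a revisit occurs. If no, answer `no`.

Step 1: on WHITE (3,3): turn R to S, flip to black, move to (4,3). |black|=3 — new cell
Step 2: on BLACK (4,3): turn L to E, flip to white, move to (4,4). |black|=2 — new cell
Step 3: on WHITE (4,4): turn R to S, flip to black, move to (5,4). |black|=3 — new cell
Step 4: on WHITE (5,4): turn R to W, flip to black, move to (5,3). |black|=4 — new cell
No revisit within 4 steps.

Answer: no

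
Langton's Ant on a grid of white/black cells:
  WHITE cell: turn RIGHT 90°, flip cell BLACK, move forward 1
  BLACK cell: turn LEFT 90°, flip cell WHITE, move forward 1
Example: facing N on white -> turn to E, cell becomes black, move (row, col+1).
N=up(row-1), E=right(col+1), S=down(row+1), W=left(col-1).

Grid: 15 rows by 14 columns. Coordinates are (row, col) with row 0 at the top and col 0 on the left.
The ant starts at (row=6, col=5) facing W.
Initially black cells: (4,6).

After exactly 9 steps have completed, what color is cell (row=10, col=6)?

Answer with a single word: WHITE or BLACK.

Step 1: on WHITE (6,5): turn R to N, flip to black, move to (5,5). |black|=2
Step 2: on WHITE (5,5): turn R to E, flip to black, move to (5,6). |black|=3
Step 3: on WHITE (5,6): turn R to S, flip to black, move to (6,6). |black|=4
Step 4: on WHITE (6,6): turn R to W, flip to black, move to (6,5). |black|=5
Step 5: on BLACK (6,5): turn L to S, flip to white, move to (7,5). |black|=4
Step 6: on WHITE (7,5): turn R to W, flip to black, move to (7,4). |black|=5
Step 7: on WHITE (7,4): turn R to N, flip to black, move to (6,4). |black|=6
Step 8: on WHITE (6,4): turn R to E, flip to black, move to (6,5). |black|=7
Step 9: on WHITE (6,5): turn R to S, flip to black, move to (7,5). |black|=8

Answer: WHITE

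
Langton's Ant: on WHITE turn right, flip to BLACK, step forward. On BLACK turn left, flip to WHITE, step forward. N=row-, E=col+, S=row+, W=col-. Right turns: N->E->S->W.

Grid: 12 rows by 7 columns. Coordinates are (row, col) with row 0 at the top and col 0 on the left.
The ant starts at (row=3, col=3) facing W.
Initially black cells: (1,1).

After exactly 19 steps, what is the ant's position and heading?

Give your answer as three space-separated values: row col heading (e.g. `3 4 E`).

Answer: 5 4 S

Derivation:
Step 1: on WHITE (3,3): turn R to N, flip to black, move to (2,3). |black|=2
Step 2: on WHITE (2,3): turn R to E, flip to black, move to (2,4). |black|=3
Step 3: on WHITE (2,4): turn R to S, flip to black, move to (3,4). |black|=4
Step 4: on WHITE (3,4): turn R to W, flip to black, move to (3,3). |black|=5
Step 5: on BLACK (3,3): turn L to S, flip to white, move to (4,3). |black|=4
Step 6: on WHITE (4,3): turn R to W, flip to black, move to (4,2). |black|=5
Step 7: on WHITE (4,2): turn R to N, flip to black, move to (3,2). |black|=6
Step 8: on WHITE (3,2): turn R to E, flip to black, move to (3,3). |black|=7
Step 9: on WHITE (3,3): turn R to S, flip to black, move to (4,3). |black|=8
Step 10: on BLACK (4,3): turn L to E, flip to white, move to (4,4). |black|=7
Step 11: on WHITE (4,4): turn R to S, flip to black, move to (5,4). |black|=8
Step 12: on WHITE (5,4): turn R to W, flip to black, move to (5,3). |black|=9
Step 13: on WHITE (5,3): turn R to N, flip to black, move to (4,3). |black|=10
Step 14: on WHITE (4,3): turn R to E, flip to black, move to (4,4). |black|=11
Step 15: on BLACK (4,4): turn L to N, flip to white, move to (3,4). |black|=10
Step 16: on BLACK (3,4): turn L to W, flip to white, move to (3,3). |black|=9
Step 17: on BLACK (3,3): turn L to S, flip to white, move to (4,3). |black|=8
Step 18: on BLACK (4,3): turn L to E, flip to white, move to (4,4). |black|=7
Step 19: on WHITE (4,4): turn R to S, flip to black, move to (5,4). |black|=8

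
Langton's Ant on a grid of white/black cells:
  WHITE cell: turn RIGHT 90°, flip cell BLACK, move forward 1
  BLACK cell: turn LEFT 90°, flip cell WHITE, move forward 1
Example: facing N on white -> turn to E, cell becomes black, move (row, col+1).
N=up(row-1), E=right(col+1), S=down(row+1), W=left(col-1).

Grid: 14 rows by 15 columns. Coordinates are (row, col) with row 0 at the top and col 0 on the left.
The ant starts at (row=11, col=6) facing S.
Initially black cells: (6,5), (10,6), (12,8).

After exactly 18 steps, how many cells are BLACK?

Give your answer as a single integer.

Step 1: on WHITE (11,6): turn R to W, flip to black, move to (11,5). |black|=4
Step 2: on WHITE (11,5): turn R to N, flip to black, move to (10,5). |black|=5
Step 3: on WHITE (10,5): turn R to E, flip to black, move to (10,6). |black|=6
Step 4: on BLACK (10,6): turn L to N, flip to white, move to (9,6). |black|=5
Step 5: on WHITE (9,6): turn R to E, flip to black, move to (9,7). |black|=6
Step 6: on WHITE (9,7): turn R to S, flip to black, move to (10,7). |black|=7
Step 7: on WHITE (10,7): turn R to W, flip to black, move to (10,6). |black|=8
Step 8: on WHITE (10,6): turn R to N, flip to black, move to (9,6). |black|=9
Step 9: on BLACK (9,6): turn L to W, flip to white, move to (9,5). |black|=8
Step 10: on WHITE (9,5): turn R to N, flip to black, move to (8,5). |black|=9
Step 11: on WHITE (8,5): turn R to E, flip to black, move to (8,6). |black|=10
Step 12: on WHITE (8,6): turn R to S, flip to black, move to (9,6). |black|=11
Step 13: on WHITE (9,6): turn R to W, flip to black, move to (9,5). |black|=12
Step 14: on BLACK (9,5): turn L to S, flip to white, move to (10,5). |black|=11
Step 15: on BLACK (10,5): turn L to E, flip to white, move to (10,6). |black|=10
Step 16: on BLACK (10,6): turn L to N, flip to white, move to (9,6). |black|=9
Step 17: on BLACK (9,6): turn L to W, flip to white, move to (9,5). |black|=8
Step 18: on WHITE (9,5): turn R to N, flip to black, move to (8,5). |black|=9

Answer: 9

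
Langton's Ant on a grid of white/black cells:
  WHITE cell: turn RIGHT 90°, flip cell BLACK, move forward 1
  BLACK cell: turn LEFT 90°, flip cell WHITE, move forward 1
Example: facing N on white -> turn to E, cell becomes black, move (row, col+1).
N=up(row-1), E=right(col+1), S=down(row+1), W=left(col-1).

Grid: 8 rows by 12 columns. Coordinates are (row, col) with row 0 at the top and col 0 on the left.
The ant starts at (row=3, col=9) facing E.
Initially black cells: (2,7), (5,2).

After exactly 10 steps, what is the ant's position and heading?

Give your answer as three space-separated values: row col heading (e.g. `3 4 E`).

Step 1: on WHITE (3,9): turn R to S, flip to black, move to (4,9). |black|=3
Step 2: on WHITE (4,9): turn R to W, flip to black, move to (4,8). |black|=4
Step 3: on WHITE (4,8): turn R to N, flip to black, move to (3,8). |black|=5
Step 4: on WHITE (3,8): turn R to E, flip to black, move to (3,9). |black|=6
Step 5: on BLACK (3,9): turn L to N, flip to white, move to (2,9). |black|=5
Step 6: on WHITE (2,9): turn R to E, flip to black, move to (2,10). |black|=6
Step 7: on WHITE (2,10): turn R to S, flip to black, move to (3,10). |black|=7
Step 8: on WHITE (3,10): turn R to W, flip to black, move to (3,9). |black|=8
Step 9: on WHITE (3,9): turn R to N, flip to black, move to (2,9). |black|=9
Step 10: on BLACK (2,9): turn L to W, flip to white, move to (2,8). |black|=8

Answer: 2 8 W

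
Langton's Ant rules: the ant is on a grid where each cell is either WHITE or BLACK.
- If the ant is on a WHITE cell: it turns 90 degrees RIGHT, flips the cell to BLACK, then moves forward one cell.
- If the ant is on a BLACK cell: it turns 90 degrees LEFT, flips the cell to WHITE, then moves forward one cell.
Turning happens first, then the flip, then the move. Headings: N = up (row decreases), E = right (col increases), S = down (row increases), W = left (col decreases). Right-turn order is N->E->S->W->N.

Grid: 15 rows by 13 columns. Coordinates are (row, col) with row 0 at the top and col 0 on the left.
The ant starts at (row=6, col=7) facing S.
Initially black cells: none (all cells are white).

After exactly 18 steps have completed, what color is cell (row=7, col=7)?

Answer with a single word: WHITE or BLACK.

Answer: BLACK

Derivation:
Step 1: on WHITE (6,7): turn R to W, flip to black, move to (6,6). |black|=1
Step 2: on WHITE (6,6): turn R to N, flip to black, move to (5,6). |black|=2
Step 3: on WHITE (5,6): turn R to E, flip to black, move to (5,7). |black|=3
Step 4: on WHITE (5,7): turn R to S, flip to black, move to (6,7). |black|=4
Step 5: on BLACK (6,7): turn L to E, flip to white, move to (6,8). |black|=3
Step 6: on WHITE (6,8): turn R to S, flip to black, move to (7,8). |black|=4
Step 7: on WHITE (7,8): turn R to W, flip to black, move to (7,7). |black|=5
Step 8: on WHITE (7,7): turn R to N, flip to black, move to (6,7). |black|=6
Step 9: on WHITE (6,7): turn R to E, flip to black, move to (6,8). |black|=7
Step 10: on BLACK (6,8): turn L to N, flip to white, move to (5,8). |black|=6
Step 11: on WHITE (5,8): turn R to E, flip to black, move to (5,9). |black|=7
Step 12: on WHITE (5,9): turn R to S, flip to black, move to (6,9). |black|=8
Step 13: on WHITE (6,9): turn R to W, flip to black, move to (6,8). |black|=9
Step 14: on WHITE (6,8): turn R to N, flip to black, move to (5,8). |black|=10
Step 15: on BLACK (5,8): turn L to W, flip to white, move to (5,7). |black|=9
Step 16: on BLACK (5,7): turn L to S, flip to white, move to (6,7). |black|=8
Step 17: on BLACK (6,7): turn L to E, flip to white, move to (6,8). |black|=7
Step 18: on BLACK (6,8): turn L to N, flip to white, move to (5,8). |black|=6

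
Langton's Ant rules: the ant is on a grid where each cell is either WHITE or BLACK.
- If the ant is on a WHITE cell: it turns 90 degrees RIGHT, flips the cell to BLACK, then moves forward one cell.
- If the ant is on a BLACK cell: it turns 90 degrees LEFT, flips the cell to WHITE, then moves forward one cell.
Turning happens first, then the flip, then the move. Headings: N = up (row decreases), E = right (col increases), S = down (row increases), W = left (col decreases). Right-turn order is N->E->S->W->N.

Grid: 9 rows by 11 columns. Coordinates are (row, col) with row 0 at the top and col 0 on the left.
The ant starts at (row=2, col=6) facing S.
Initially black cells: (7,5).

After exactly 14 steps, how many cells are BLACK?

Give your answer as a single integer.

Step 1: on WHITE (2,6): turn R to W, flip to black, move to (2,5). |black|=2
Step 2: on WHITE (2,5): turn R to N, flip to black, move to (1,5). |black|=3
Step 3: on WHITE (1,5): turn R to E, flip to black, move to (1,6). |black|=4
Step 4: on WHITE (1,6): turn R to S, flip to black, move to (2,6). |black|=5
Step 5: on BLACK (2,6): turn L to E, flip to white, move to (2,7). |black|=4
Step 6: on WHITE (2,7): turn R to S, flip to black, move to (3,7). |black|=5
Step 7: on WHITE (3,7): turn R to W, flip to black, move to (3,6). |black|=6
Step 8: on WHITE (3,6): turn R to N, flip to black, move to (2,6). |black|=7
Step 9: on WHITE (2,6): turn R to E, flip to black, move to (2,7). |black|=8
Step 10: on BLACK (2,7): turn L to N, flip to white, move to (1,7). |black|=7
Step 11: on WHITE (1,7): turn R to E, flip to black, move to (1,8). |black|=8
Step 12: on WHITE (1,8): turn R to S, flip to black, move to (2,8). |black|=9
Step 13: on WHITE (2,8): turn R to W, flip to black, move to (2,7). |black|=10
Step 14: on WHITE (2,7): turn R to N, flip to black, move to (1,7). |black|=11

Answer: 11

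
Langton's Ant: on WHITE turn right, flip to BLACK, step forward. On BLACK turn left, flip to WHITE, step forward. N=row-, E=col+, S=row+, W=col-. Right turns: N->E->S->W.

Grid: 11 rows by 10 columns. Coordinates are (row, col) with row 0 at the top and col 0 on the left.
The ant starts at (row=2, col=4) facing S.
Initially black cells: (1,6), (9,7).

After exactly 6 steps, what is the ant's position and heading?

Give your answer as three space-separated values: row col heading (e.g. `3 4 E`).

Step 1: on WHITE (2,4): turn R to W, flip to black, move to (2,3). |black|=3
Step 2: on WHITE (2,3): turn R to N, flip to black, move to (1,3). |black|=4
Step 3: on WHITE (1,3): turn R to E, flip to black, move to (1,4). |black|=5
Step 4: on WHITE (1,4): turn R to S, flip to black, move to (2,4). |black|=6
Step 5: on BLACK (2,4): turn L to E, flip to white, move to (2,5). |black|=5
Step 6: on WHITE (2,5): turn R to S, flip to black, move to (3,5). |black|=6

Answer: 3 5 S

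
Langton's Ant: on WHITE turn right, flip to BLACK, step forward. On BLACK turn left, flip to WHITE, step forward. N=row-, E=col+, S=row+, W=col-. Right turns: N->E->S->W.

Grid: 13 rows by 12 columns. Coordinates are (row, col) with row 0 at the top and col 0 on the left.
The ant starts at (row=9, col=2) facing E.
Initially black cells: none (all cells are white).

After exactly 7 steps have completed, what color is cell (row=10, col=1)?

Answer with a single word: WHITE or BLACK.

Answer: BLACK

Derivation:
Step 1: on WHITE (9,2): turn R to S, flip to black, move to (10,2). |black|=1
Step 2: on WHITE (10,2): turn R to W, flip to black, move to (10,1). |black|=2
Step 3: on WHITE (10,1): turn R to N, flip to black, move to (9,1). |black|=3
Step 4: on WHITE (9,1): turn R to E, flip to black, move to (9,2). |black|=4
Step 5: on BLACK (9,2): turn L to N, flip to white, move to (8,2). |black|=3
Step 6: on WHITE (8,2): turn R to E, flip to black, move to (8,3). |black|=4
Step 7: on WHITE (8,3): turn R to S, flip to black, move to (9,3). |black|=5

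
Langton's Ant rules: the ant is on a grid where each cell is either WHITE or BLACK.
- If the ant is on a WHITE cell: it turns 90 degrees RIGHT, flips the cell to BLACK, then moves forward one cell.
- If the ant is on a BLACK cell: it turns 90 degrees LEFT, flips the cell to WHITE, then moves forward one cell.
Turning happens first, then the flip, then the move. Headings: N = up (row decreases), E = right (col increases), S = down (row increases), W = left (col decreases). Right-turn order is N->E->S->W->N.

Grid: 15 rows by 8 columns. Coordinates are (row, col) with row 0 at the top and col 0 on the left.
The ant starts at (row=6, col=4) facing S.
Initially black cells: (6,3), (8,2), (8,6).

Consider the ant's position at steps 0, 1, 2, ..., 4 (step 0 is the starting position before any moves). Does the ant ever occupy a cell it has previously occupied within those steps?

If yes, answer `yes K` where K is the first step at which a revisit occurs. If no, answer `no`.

Step 1: on WHITE (6,4): turn R to W, flip to black, move to (6,3). |black|=4 — new cell
Step 2: on BLACK (6,3): turn L to S, flip to white, move to (7,3). |black|=3 — new cell
Step 3: on WHITE (7,3): turn R to W, flip to black, move to (7,2). |black|=4 — new cell
Step 4: on WHITE (7,2): turn R to N, flip to black, move to (6,2). |black|=5 — new cell
No revisit within 4 steps.

Answer: no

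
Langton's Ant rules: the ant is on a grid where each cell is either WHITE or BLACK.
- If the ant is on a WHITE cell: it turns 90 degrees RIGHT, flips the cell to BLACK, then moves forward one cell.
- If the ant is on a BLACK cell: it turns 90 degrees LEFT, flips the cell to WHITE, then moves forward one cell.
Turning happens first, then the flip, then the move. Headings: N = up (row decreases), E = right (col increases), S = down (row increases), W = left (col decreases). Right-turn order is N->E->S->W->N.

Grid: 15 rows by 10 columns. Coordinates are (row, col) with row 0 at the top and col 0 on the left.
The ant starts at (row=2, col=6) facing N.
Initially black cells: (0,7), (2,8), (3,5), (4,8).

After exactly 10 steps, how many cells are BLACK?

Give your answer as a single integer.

Step 1: on WHITE (2,6): turn R to E, flip to black, move to (2,7). |black|=5
Step 2: on WHITE (2,7): turn R to S, flip to black, move to (3,7). |black|=6
Step 3: on WHITE (3,7): turn R to W, flip to black, move to (3,6). |black|=7
Step 4: on WHITE (3,6): turn R to N, flip to black, move to (2,6). |black|=8
Step 5: on BLACK (2,6): turn L to W, flip to white, move to (2,5). |black|=7
Step 6: on WHITE (2,5): turn R to N, flip to black, move to (1,5). |black|=8
Step 7: on WHITE (1,5): turn R to E, flip to black, move to (1,6). |black|=9
Step 8: on WHITE (1,6): turn R to S, flip to black, move to (2,6). |black|=10
Step 9: on WHITE (2,6): turn R to W, flip to black, move to (2,5). |black|=11
Step 10: on BLACK (2,5): turn L to S, flip to white, move to (3,5). |black|=10

Answer: 10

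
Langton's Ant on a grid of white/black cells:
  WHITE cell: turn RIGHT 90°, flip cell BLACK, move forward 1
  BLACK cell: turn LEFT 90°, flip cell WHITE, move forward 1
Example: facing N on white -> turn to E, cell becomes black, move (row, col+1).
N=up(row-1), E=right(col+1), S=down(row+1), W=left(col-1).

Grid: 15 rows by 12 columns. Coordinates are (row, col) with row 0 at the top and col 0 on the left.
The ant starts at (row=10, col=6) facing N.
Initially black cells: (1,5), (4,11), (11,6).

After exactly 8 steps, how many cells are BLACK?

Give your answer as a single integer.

Step 1: on WHITE (10,6): turn R to E, flip to black, move to (10,7). |black|=4
Step 2: on WHITE (10,7): turn R to S, flip to black, move to (11,7). |black|=5
Step 3: on WHITE (11,7): turn R to W, flip to black, move to (11,6). |black|=6
Step 4: on BLACK (11,6): turn L to S, flip to white, move to (12,6). |black|=5
Step 5: on WHITE (12,6): turn R to W, flip to black, move to (12,5). |black|=6
Step 6: on WHITE (12,5): turn R to N, flip to black, move to (11,5). |black|=7
Step 7: on WHITE (11,5): turn R to E, flip to black, move to (11,6). |black|=8
Step 8: on WHITE (11,6): turn R to S, flip to black, move to (12,6). |black|=9

Answer: 9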